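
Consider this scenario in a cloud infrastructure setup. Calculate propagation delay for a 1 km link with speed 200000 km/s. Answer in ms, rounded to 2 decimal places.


Given: distance = 1 km, speed = 200000 km/s
Delay = distance / speed = 1 / 200000 seconds
Delay in ms = 1 * 1000 / 200000
Delay = 0.0050 ms
Rounded to 2 dp = 0.01 ms

0.01


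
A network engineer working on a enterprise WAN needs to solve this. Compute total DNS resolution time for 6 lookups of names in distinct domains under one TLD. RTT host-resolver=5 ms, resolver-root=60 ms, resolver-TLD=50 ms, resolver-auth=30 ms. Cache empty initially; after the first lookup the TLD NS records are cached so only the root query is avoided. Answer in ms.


Lookup 1 (cold cache): local + root + TLD + auth = 5 + 60 + 50 + 30 = 145 ms
Lookups 2..6 (TLD NS cached -> skip root; new domain -> still ask TLD and auth): local + TLD + auth = 5 + 50 + 30 = 85 ms each
Remaining 5 lookups: 5 * 85 = 425 ms
Total = 145 + 425 = 570 ms

570


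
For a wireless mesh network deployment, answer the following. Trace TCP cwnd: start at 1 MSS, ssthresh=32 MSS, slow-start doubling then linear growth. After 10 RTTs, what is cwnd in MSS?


RTT 0: cwnd = 1 MSS (initial)
RTT 1: cwnd = 2 MSS (slow start, doubled)
RTT 2: cwnd = 4 MSS (slow start, doubled)
RTT 3: cwnd = 8 MSS (slow start, doubled)
RTT 4: cwnd = 16 MSS (slow start, doubled)
RTT 5: cwnd = 32 MSS (slow start, doubled)
RTT 6: cwnd = 33 MSS (congestion avoidance, +1)
RTT 7: cwnd = 34 MSS (congestion avoidance, +1)
RTT 8: cwnd = 35 MSS (congestion avoidance, +1)
RTT 9: cwnd = 36 MSS (congestion avoidance, +1)
RTT 10: cwnd = 37 MSS (congestion avoidance, +1)

37


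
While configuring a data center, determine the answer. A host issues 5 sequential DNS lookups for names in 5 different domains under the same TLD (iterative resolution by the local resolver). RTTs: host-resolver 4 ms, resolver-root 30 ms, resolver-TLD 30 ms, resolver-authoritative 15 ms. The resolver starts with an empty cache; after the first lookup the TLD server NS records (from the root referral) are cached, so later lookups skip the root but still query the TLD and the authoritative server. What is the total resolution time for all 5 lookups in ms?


Lookup 1 (cold cache): local + root + TLD + auth = 4 + 30 + 30 + 15 = 79 ms
Lookups 2..5 (TLD NS cached -> skip root; new domain -> still ask TLD and auth): local + TLD + auth = 4 + 30 + 15 = 49 ms each
Remaining 4 lookups: 4 * 49 = 196 ms
Total = 79 + 196 = 275 ms

275


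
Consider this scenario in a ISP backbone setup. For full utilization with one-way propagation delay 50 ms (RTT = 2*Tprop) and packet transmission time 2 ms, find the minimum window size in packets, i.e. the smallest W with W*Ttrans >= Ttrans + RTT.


Given: Ttrans = 2 ms, RTT = 100 ms (= 2 * Tprop, Tprop = 50 ms)
Time until first ACK returns = Ttrans + RTT = 2 + 100 = 102 ms
Need W * Ttrans >= Ttrans + RTT  ->  W >= (Ttrans + RTT) / Ttrans
(Ttrans + RTT) / Ttrans = 102 / 2 = 51
W_min = ceil(51) = 51

51


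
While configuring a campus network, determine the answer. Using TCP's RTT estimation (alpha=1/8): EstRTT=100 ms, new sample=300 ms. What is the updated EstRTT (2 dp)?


Given: EstRTT = 100 ms, SampleRTT = 300 ms, alpha = 1/8
New EstRTT = (1 - alpha) * EstRTT + alpha * SampleRTT
(7/8) * 100 = 87.5
(1/8) * 300 = 37.5
New EstRTT = 87.5 + 37.5 = 125 ms -> 125.00 ms (2 dp)

125.00


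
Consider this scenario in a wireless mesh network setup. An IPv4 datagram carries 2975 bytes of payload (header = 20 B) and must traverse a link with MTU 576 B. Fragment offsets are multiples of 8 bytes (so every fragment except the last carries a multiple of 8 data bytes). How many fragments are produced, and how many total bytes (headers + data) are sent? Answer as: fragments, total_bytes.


Max data per non-final fragment = floor((MTU - header)/8)*8 = floor((576 - 20)/8)*8 = floor(556/8)*8 = 552 B
Final fragment needs no 8-byte alignment: it can carry up to MTU - header = 556 B
Non-final fragments needed = ceil((payload - 556) / 552) = ceil(2419/552) = ceil(4.3822) = 5
Number of fragments = 5 + 1 = 6
Fragment sizes (data): 5 * 552 B + 215 B (last, 215 <= 556 OK)
Total bytes sent = payload + n_frags * header = 2975 + 6*20 = 2975 + 120 = 3095 B

6, 3095


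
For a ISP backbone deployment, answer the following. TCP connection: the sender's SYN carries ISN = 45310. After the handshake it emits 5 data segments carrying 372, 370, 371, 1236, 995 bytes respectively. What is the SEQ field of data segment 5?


The SYN occupies sequence number ISN = 45310, so the first data byte is ISN + 1 = 45311.
SEQ of data segment i = (ISN + 1) + sum of payload sizes of segments 1..i-1.
Segment 1: SEQ = 45311, payload = 372 bytes
Segment 2: SEQ = 45683, payload = 370 bytes
Segment 3: SEQ = 46053, payload = 371 bytes
Segment 4: SEQ = 46424, payload = 1236 bytes
Segment 5: SEQ = 47660, payload = 995 bytes
SEQ of segment 5 = 45311 + 372 + 370 + 371 + 1236 = 47660

47660


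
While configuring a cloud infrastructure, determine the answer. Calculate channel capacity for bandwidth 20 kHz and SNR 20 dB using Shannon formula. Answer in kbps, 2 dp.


Given: B = 20 kHz, SNR = 20 dB
SNR linear = 10^(20/10) = 100
1 + SNR = 101
log2(101) = 6.6582114828
C = 20 * 1000 * 6.6582114828 = 133164.2297 bps
C = 133.164230 kbps -> 133.16 kbps (2 dp)

133.16


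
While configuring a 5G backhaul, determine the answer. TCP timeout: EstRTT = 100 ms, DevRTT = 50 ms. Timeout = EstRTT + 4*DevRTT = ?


Given: EstRTT = 100 ms, DevRTT = 50 ms
Timeout = EstRTT + 4 * DevRTT
4 * DevRTT = 4 * 50 = 200
Timeout = 100 + 200 = 300 ms

300


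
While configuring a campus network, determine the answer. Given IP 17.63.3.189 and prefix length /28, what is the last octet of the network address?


Given: IP = 17.63.3.189, prefix = /28
Subnet mask = 255.255.255.240
Last octet of IP: 189
Last octet of mask: 240
Network last octet = 189 AND 240 = 176

176


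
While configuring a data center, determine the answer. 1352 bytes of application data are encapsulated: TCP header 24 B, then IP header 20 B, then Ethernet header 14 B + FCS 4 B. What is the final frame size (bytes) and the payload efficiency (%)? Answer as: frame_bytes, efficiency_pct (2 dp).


TCP segment = 1352 + 24 = 1376 B
IP packet = 1376 + 20 = 1396 B
Ethernet frame = 1396 + 14 + 4 = 1414 B
Efficiency = app / frame = 1352 / 1414 = 0.956153 = 95.6153% -> 95.62% (2 dp)

1414, 95.62


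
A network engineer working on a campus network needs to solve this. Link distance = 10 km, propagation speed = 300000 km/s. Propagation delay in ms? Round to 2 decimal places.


Given: distance = 10 km, speed = 300000 km/s
Delay = distance / speed = 10 / 300000 seconds
Delay in ms = 10 * 1000 / 300000
Delay = 0.0333 ms
Rounded to 2 dp = 0.03 ms

0.03


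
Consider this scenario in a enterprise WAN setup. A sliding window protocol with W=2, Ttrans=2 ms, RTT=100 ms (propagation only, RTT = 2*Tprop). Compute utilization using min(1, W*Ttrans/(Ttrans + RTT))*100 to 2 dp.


Given: W = 2, Ttrans = 2 ms, RTT = 100 ms (= 2 * Tprop, Tprop = 50 ms)
Cycle time = Ttrans + RTT = 2 + 100 = 102 ms (first packet sent until its ACK returns)
W * Ttrans = 2 * 2 = 4 ms of sending per cycle
W * Ttrans / (Ttrans + RTT) = 4 / 102 = 0.039216
U = min(1, 0.039216) = 0.039216
U% = 3.92%

3.92


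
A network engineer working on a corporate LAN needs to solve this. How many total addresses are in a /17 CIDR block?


Given: CIDR prefix /17
Host bits = 32 - 17 = 15
Total addresses = 2^15 = 32768

32768


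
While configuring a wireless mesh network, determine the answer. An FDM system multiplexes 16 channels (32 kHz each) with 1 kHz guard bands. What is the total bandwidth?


Given: 16 channels, 32 kHz each, guard = 1 kHz
Channel bandwidth = 16 * 32 = 512 kHz
Guard bands = 15 gaps * 1 kHz = 15 kHz
Total = 512 + 15 = 527 kHz

527


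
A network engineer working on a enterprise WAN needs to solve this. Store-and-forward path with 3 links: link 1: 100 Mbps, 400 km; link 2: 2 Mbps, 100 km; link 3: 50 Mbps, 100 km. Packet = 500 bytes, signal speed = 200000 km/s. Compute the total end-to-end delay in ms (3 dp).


Packet = 500 bytes = 4000 bits. Store-and-forward: sum (t_trans + t_prop) per link.
Link 1: t_trans = 4000/(100*10^6) s = 0.0400 ms; t_prop = 400/200000 s = 2.0000 ms; subtotal = 2.0400 ms
Link 2: t_trans = 4000/(2*10^6) s = 2.0000 ms; t_prop = 100/200000 s = 0.5000 ms; subtotal = 2.5000 ms
Link 3: t_trans = 4000/(50*10^6) s = 0.0800 ms; t_prop = 100/200000 s = 0.5000 ms; subtotal = 0.5800 ms
End-to-end = 2.0400 + 2.5000 + 0.5800 = 5.1200 ms -> 5.120 ms (3 dp)

5.120


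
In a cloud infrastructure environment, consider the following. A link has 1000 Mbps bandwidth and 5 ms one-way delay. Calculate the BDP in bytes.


Given: bandwidth = 1000 Mbps, delay = 5 ms
BDP in bits = 1000 * 10^6 * 5 / 1000
BDP in bits = 5000000
BDP in bytes = 5000000 / 8 = 625000

625000


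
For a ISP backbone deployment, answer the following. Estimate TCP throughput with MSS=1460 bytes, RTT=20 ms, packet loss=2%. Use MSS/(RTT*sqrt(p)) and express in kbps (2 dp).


Given: MSS = 1460 bytes, RTT = 20 ms, loss = 2%
RTT in seconds = 20 / 1000 = 0.02
Loss rate = 2% = 0.02
sqrt(loss) = sqrt(0.02) = 0.141421356237
Throughput (bytes/s) = 1460 / (0.02 * 0.141421356237) = 516187.9503
Throughput (kbps) = 516187.9503 * 8 / 1000 = 4129.503602 -> 4129.50 kbps (2 dp)

4129.50


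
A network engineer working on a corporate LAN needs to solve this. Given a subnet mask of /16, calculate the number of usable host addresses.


Given: subnet mask /16
Host bits = 32 - 16 = 16
Total addresses = 2^16 = 65536
Usable hosts = 65536 - 2 (network + broadcast) = 65534

65534


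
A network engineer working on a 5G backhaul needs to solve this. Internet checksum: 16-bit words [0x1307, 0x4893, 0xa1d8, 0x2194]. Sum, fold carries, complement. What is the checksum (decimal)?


Given words: [0x1307, 0x4893, 0xa1d8, 0x2194]
Step 1: Sum all words
Raw sum = 4871 + 18579 + 41432 + 8596 = 73478
Step 2: Fold carry: (7942 + 1) = 7943
One's complement = ~7943 & 0xFFFF = 57592

57592


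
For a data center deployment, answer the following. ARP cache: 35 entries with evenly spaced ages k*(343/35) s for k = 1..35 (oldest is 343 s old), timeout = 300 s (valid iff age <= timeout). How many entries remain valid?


Ages are k * 343/35 s for k = 1..35 (spacing = 9.8000 s).
Entry k is valid iff k * 343/35 <= 300 iff k <= 35 * 300 / 343 = 30.6122
n_valid = floor(30.6122) = 30
(n_stale = 35 - 30 = 5)

30


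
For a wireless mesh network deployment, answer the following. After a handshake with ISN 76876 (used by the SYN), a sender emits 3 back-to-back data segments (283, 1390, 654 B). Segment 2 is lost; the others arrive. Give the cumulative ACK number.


SYN uses sequence number 76876; first data byte = ISN + 1 = 76877.
Segment 1: SEQ = 76877, len = 283 B, covers [76877, 77159]
Segment 2: SEQ = 77160, len = 1390 B, covers [77160, 78549] [LOST]
Segment 3: SEQ = 78550, len = 654 B, covers [78550, 79203]
In-order data received: bytes [76877, 77159] (segments 1..1).
Segment 2 missing -> gap begins at byte 77160; later segments buffered out of order.
Cumulative ACK = next expected in-order byte = 76877 + 283 = 77160

77160


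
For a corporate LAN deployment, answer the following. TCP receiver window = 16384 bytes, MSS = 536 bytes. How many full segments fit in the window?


Given: RWND = 16384 bytes, MSS = 536 bytes
Full segments = floor(RWND / MSS)
Full segments = floor(16384 / 536)
Full segments = floor(30.5672) = 30

30


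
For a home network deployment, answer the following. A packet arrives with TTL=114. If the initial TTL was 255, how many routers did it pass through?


Given: initial TTL = 255, received TTL = 114
Hops = initial TTL - received TTL
Hops = 255 - 114 = 141

141


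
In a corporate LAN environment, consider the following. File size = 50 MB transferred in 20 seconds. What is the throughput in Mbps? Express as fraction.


Given: file = 50 MB, time = 20 s
File in Mb = 50 * 8 = 400 Mb
Throughput = 400 / 20 Mbps
Throughput = 20 Mbps

20


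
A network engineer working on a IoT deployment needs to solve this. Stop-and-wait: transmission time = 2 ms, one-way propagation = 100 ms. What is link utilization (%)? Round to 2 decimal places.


Given: Ttrans = 2 ms, Tprop = 100 ms
RTT = 2 * Tprop = 2 * 100 = 200 ms
U = Ttrans / (Ttrans + RTT)
U = 2 / (2 + 200)
U = 2 / 202 = 0.009901
U% = 0.99%

0.99


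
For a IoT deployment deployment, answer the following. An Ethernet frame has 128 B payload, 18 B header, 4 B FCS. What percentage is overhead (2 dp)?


Given: payload = 128 B, header = 18 B, trailer = 4 B
Overhead bytes = header + trailer = 18 + 4 = 22
Total frame = payload + overhead = 128 + 22 = 150
Overhead % = 22 / 150 * 100 = 14.6667% -> 14.67% (2 dp)

14.67


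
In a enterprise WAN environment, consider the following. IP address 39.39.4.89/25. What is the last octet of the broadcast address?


Given: IP = 39.39.4.89, prefix = /25
Host bits = 32 - 25 = 7
Network last octet = 89 AND mask = 0
Host part size = 2^7 - 1 = 127
Broadcast last octet = 0 OR 127 = 127

127


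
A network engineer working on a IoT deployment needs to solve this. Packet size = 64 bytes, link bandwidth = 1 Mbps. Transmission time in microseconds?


Given: packet = 64 bytes, bandwidth = 1 Mbps
Packet in bits = 64 * 8 = 512 bits
Bandwidth = 1 * 10^6 = 1000000 bps
Time = 512 / 1000000 seconds
Time in us = 512 * 10^6 / 1000000 = 512

512


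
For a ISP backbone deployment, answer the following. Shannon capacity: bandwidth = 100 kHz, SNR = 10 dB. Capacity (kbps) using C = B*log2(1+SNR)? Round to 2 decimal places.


Given: B = 100 kHz, SNR = 10 dB
SNR linear = 10^(10/10) = 10
1 + SNR = 11
log2(11) = 3.4594316186
C = 100 * 1000 * 3.4594316186 = 345943.1619 bps
C = 345.943162 kbps -> 345.94 kbps (2 dp)

345.94


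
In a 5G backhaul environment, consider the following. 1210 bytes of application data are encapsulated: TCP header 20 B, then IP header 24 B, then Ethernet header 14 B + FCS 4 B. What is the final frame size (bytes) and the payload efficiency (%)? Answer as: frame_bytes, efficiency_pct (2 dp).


TCP segment = 1210 + 20 = 1230 B
IP packet = 1230 + 24 = 1254 B
Ethernet frame = 1254 + 14 + 4 = 1272 B
Efficiency = app / frame = 1210 / 1272 = 0.951258 = 95.1258% -> 95.13% (2 dp)

1272, 95.13


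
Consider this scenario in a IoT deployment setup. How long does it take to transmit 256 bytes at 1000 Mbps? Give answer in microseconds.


Given: packet = 256 bytes, bandwidth = 1000 Mbps
Packet in bits = 256 * 8 = 2048 bits
Bandwidth = 1000 * 10^6 = 1000000000 bps
Time = 2048 / 1000000000 seconds
Time in us = 2048 * 10^6 / 1000000000 = 2.048

2.048


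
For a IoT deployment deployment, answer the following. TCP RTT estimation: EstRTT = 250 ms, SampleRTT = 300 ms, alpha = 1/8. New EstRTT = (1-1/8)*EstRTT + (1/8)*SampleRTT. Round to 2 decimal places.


Given: EstRTT = 250 ms, SampleRTT = 300 ms, alpha = 1/8
New EstRTT = (1 - alpha) * EstRTT + alpha * SampleRTT
(7/8) * 250 = 218.75
(1/8) * 300 = 37.5
New EstRTT = 218.75 + 37.5 = 256.25 ms -> 256.25 ms (2 dp)

256.25


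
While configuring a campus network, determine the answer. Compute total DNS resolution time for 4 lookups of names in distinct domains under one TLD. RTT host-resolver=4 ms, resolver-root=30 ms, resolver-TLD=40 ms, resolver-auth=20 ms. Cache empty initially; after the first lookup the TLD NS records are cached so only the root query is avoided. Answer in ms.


Lookup 1 (cold cache): local + root + TLD + auth = 4 + 30 + 40 + 20 = 94 ms
Lookups 2..4 (TLD NS cached -> skip root; new domain -> still ask TLD and auth): local + TLD + auth = 4 + 40 + 20 = 64 ms each
Remaining 3 lookups: 3 * 64 = 192 ms
Total = 94 + 192 = 286 ms

286


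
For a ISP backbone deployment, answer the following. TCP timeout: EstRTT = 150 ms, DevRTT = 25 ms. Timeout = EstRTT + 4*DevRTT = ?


Given: EstRTT = 150 ms, DevRTT = 25 ms
Timeout = EstRTT + 4 * DevRTT
4 * DevRTT = 4 * 25 = 100
Timeout = 150 + 100 = 250 ms

250


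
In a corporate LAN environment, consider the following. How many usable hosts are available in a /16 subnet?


Given: subnet mask /16
Host bits = 32 - 16 = 16
Total addresses = 2^16 = 65536
Usable hosts = 65536 - 2 (network + broadcast) = 65534

65534


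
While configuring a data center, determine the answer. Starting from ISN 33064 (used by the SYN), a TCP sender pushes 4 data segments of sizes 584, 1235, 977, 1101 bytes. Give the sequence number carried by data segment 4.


The SYN occupies sequence number ISN = 33064, so the first data byte is ISN + 1 = 33065.
SEQ of data segment i = (ISN + 1) + sum of payload sizes of segments 1..i-1.
Segment 1: SEQ = 33065, payload = 584 bytes
Segment 2: SEQ = 33649, payload = 1235 bytes
Segment 3: SEQ = 34884, payload = 977 bytes
Segment 4: SEQ = 35861, payload = 1101 bytes
SEQ of segment 4 = 33065 + 584 + 1235 + 977 = 35861

35861


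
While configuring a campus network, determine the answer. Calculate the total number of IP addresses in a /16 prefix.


Given: CIDR prefix /16
Host bits = 32 - 16 = 16
Total addresses = 2^16 = 65536

65536


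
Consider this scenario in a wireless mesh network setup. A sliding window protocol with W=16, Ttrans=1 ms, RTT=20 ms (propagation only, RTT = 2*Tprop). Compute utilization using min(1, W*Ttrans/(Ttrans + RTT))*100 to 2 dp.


Given: W = 16, Ttrans = 1 ms, RTT = 20 ms (= 2 * Tprop, Tprop = 10 ms)
Cycle time = Ttrans + RTT = 1 + 20 = 21 ms (first packet sent until its ACK returns)
W * Ttrans = 16 * 1 = 16 ms of sending per cycle
W * Ttrans / (Ttrans + RTT) = 16 / 21 = 0.761905
U = min(1, 0.761905) = 0.761905
U% = 76.19%

76.19


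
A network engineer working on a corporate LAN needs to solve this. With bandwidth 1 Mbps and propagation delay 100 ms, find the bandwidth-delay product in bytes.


Given: bandwidth = 1 Mbps, delay = 100 ms
BDP in bits = 1 * 10^6 * 100 / 1000
BDP in bits = 100000
BDP in bytes = 100000 / 8 = 12500

12500


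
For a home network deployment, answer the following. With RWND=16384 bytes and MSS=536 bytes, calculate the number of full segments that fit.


Given: RWND = 16384 bytes, MSS = 536 bytes
Full segments = floor(RWND / MSS)
Full segments = floor(16384 / 536)
Full segments = floor(30.5672) = 30

30


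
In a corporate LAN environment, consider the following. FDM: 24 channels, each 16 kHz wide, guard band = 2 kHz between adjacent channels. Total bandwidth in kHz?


Given: 24 channels, 16 kHz each, guard = 2 kHz
Channel bandwidth = 24 * 16 = 384 kHz
Guard bands = 23 gaps * 2 kHz = 46 kHz
Total = 384 + 46 = 430 kHz

430


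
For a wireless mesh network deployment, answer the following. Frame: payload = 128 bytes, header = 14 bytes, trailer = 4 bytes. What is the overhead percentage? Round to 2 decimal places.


Given: payload = 128 B, header = 14 B, trailer = 4 B
Overhead bytes = header + trailer = 14 + 4 = 18
Total frame = payload + overhead = 128 + 18 = 146
Overhead % = 18 / 146 * 100 = 12.3288% -> 12.33% (2 dp)

12.33


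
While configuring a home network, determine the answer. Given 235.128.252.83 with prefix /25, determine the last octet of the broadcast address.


Given: IP = 235.128.252.83, prefix = /25
Host bits = 32 - 25 = 7
Network last octet = 83 AND mask = 0
Host part size = 2^7 - 1 = 127
Broadcast last octet = 0 OR 127 = 127

127


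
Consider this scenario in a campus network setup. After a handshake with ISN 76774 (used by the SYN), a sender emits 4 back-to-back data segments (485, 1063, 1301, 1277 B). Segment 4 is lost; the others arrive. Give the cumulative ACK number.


SYN uses sequence number 76774; first data byte = ISN + 1 = 76775.
Segment 1: SEQ = 76775, len = 485 B, covers [76775, 77259]
Segment 2: SEQ = 77260, len = 1063 B, covers [77260, 78322]
Segment 3: SEQ = 78323, len = 1301 B, covers [78323, 79623]
Segment 4: SEQ = 79624, len = 1277 B, covers [79624, 80900] [LOST]
In-order data received: bytes [76775, 79623] (segments 1..3).
Segment 4 missing -> gap begins at byte 79624.
Cumulative ACK = next expected in-order byte = 76775 + 485 + 1063 + 1301 = 79624

79624


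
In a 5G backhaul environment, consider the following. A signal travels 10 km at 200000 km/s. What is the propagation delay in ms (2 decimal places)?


Given: distance = 10 km, speed = 200000 km/s
Delay = distance / speed = 10 / 200000 seconds
Delay in ms = 10 * 1000 / 200000
Delay = 0.0500 ms
Rounded to 2 dp = 0.05 ms

0.05


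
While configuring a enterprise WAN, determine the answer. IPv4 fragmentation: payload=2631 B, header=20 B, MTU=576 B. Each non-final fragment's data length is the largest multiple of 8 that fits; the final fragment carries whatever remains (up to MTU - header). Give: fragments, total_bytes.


Max data per non-final fragment = floor((MTU - header)/8)*8 = floor((576 - 20)/8)*8 = floor(556/8)*8 = 552 B
Final fragment needs no 8-byte alignment: it can carry up to MTU - header = 556 B
Non-final fragments needed = ceil((payload - 556) / 552) = ceil(2075/552) = ceil(3.7591) = 4
Number of fragments = 4 + 1 = 5
Fragment sizes (data): 4 * 552 B + 423 B (last, 423 <= 556 OK)
Total bytes sent = payload + n_frags * header = 2631 + 5*20 = 2631 + 100 = 2731 B

5, 2731


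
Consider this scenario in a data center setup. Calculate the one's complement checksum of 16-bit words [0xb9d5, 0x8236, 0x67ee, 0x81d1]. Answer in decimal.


Given words: [0xb9d5, 0x8236, 0x67ee, 0x81d1]
Step 1: Sum all words
Raw sum = 47573 + 33334 + 26606 + 33233 = 140746
Step 2: Fold carry: (9674 + 2) = 9676
One's complement = ~9676 & 0xFFFF = 55859

55859


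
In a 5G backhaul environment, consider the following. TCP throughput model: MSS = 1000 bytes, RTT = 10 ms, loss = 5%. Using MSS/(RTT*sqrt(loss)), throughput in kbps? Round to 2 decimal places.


Given: MSS = 1000 bytes, RTT = 10 ms, loss = 5%
RTT in seconds = 10 / 1000 = 0.01
Loss rate = 5% = 0.05
sqrt(loss) = sqrt(0.05) = 0.223606797750
Throughput (bytes/s) = 1000 / (0.01 * 0.223606797750) = 447213.5955
Throughput (kbps) = 447213.5955 * 8 / 1000 = 3577.708764 -> 3577.71 kbps (2 dp)

3577.71


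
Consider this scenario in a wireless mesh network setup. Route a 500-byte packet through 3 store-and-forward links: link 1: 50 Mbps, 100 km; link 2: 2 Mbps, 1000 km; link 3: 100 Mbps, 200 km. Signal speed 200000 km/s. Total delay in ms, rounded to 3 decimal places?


Packet = 500 bytes = 4000 bits. Store-and-forward: sum (t_trans + t_prop) per link.
Link 1: t_trans = 4000/(50*10^6) s = 0.0800 ms; t_prop = 100/200000 s = 0.5000 ms; subtotal = 0.5800 ms
Link 2: t_trans = 4000/(2*10^6) s = 2.0000 ms; t_prop = 1000/200000 s = 5.0000 ms; subtotal = 7.0000 ms
Link 3: t_trans = 4000/(100*10^6) s = 0.0400 ms; t_prop = 200/200000 s = 1.0000 ms; subtotal = 1.0400 ms
End-to-end = 0.5800 + 7.0000 + 1.0400 = 8.6200 ms -> 8.620 ms (3 dp)

8.620


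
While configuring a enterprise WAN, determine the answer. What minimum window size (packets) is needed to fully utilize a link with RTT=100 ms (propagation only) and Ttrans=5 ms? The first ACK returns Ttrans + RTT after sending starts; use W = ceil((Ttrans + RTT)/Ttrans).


Given: Ttrans = 5 ms, RTT = 100 ms (= 2 * Tprop, Tprop = 50 ms)
Time until first ACK returns = Ttrans + RTT = 5 + 100 = 105 ms
Need W * Ttrans >= Ttrans + RTT  ->  W >= (Ttrans + RTT) / Ttrans
(Ttrans + RTT) / Ttrans = 105 / 5 = 21
W_min = ceil(21) = 21

21


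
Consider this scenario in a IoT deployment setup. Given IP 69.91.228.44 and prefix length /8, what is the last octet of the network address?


Given: IP = 69.91.228.44, prefix = /8
Subnet mask = 255.0.0.0
Last octet of IP: 44
Last octet of mask: 0
Network last octet = 44 AND 0 = 0

0


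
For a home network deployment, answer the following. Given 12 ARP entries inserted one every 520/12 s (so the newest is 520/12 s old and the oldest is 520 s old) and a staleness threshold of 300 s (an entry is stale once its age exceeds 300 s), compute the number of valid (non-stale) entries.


Ages are k * 520/12 s for k = 1..12 (spacing = 43.3333 s).
Entry k is valid iff k * 520/12 <= 300 iff k <= 12 * 300 / 520 = 6.9231
n_valid = floor(6.9231) = 6
(n_stale = 12 - 6 = 6)

6


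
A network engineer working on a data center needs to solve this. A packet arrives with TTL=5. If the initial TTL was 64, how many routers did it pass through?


Given: initial TTL = 64, received TTL = 5
Hops = initial TTL - received TTL
Hops = 64 - 5 = 59

59


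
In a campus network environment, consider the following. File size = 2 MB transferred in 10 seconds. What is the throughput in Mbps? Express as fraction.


Given: file = 2 MB, time = 10 s
File in Mb = 2 * 8 = 16 Mb
Throughput = 16 / 10 Mbps
Throughput = 8/5 Mbps

8/5


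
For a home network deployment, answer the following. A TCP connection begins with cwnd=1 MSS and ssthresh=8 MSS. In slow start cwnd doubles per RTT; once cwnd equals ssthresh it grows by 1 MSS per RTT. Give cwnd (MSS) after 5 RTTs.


RTT 0: cwnd = 1 MSS (initial)
RTT 1: cwnd = 2 MSS (slow start, doubled)
RTT 2: cwnd = 4 MSS (slow start, doubled)
RTT 3: cwnd = 8 MSS (slow start, doubled)
RTT 4: cwnd = 9 MSS (congestion avoidance, +1)
RTT 5: cwnd = 10 MSS (congestion avoidance, +1)

10


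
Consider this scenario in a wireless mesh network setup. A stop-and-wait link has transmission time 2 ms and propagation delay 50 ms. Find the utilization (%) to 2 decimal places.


Given: Ttrans = 2 ms, Tprop = 50 ms
RTT = 2 * Tprop = 2 * 50 = 100 ms
U = Ttrans / (Ttrans + RTT)
U = 2 / (2 + 100)
U = 2 / 102 = 0.019608
U% = 1.96%

1.96


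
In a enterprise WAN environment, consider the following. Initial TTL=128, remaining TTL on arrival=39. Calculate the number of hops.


Given: initial TTL = 128, received TTL = 39
Hops = initial TTL - received TTL
Hops = 128 - 39 = 89

89


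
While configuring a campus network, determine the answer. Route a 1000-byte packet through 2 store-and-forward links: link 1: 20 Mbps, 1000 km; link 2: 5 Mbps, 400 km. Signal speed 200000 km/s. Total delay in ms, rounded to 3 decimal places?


Packet = 1000 bytes = 8000 bits. Store-and-forward: sum (t_trans + t_prop) per link.
Link 1: t_trans = 8000/(20*10^6) s = 0.4000 ms; t_prop = 1000/200000 s = 5.0000 ms; subtotal = 5.4000 ms
Link 2: t_trans = 8000/(5*10^6) s = 1.6000 ms; t_prop = 400/200000 s = 2.0000 ms; subtotal = 3.6000 ms
End-to-end = 5.4000 + 3.6000 = 9.0000 ms -> 9.000 ms (3 dp)

9.000


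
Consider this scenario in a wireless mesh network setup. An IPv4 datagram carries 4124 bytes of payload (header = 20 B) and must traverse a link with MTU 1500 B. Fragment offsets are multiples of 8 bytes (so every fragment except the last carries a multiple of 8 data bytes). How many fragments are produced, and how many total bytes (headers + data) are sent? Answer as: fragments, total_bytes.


Max data per non-final fragment = floor((MTU - header)/8)*8 = floor((1500 - 20)/8)*8 = floor(1480/8)*8 = 1480 B
Final fragment needs no 8-byte alignment: it can carry up to MTU - header = 1480 B
Non-final fragments needed = ceil((payload - 1480) / 1480) = ceil(2644/1480) = ceil(1.7865) = 2
Number of fragments = 2 + 1 = 3
Fragment sizes (data): 2 * 1480 B + 1164 B (last, 1164 <= 1480 OK)
Total bytes sent = payload + n_frags * header = 4124 + 3*20 = 4124 + 60 = 4184 B

3, 4184


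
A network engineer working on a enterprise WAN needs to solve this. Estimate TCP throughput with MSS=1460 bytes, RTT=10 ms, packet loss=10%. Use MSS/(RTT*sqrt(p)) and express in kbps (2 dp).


Given: MSS = 1460 bytes, RTT = 10 ms, loss = 10%
RTT in seconds = 10 / 1000 = 0.01
Loss rate = 10% = 0.1
sqrt(loss) = sqrt(0.1) = 0.316227766017
Throughput (bytes/s) = 1460 / (0.01 * 0.316227766017) = 461692.5384
Throughput (kbps) = 461692.5384 * 8 / 1000 = 3693.540307 -> 3693.54 kbps (2 dp)

3693.54


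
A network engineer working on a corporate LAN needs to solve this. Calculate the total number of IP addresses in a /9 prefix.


Given: CIDR prefix /9
Host bits = 32 - 9 = 23
Total addresses = 2^23 = 8388608

8388608


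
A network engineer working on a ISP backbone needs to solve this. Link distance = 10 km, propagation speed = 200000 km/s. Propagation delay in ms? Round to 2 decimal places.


Given: distance = 10 km, speed = 200000 km/s
Delay = distance / speed = 10 / 200000 seconds
Delay in ms = 10 * 1000 / 200000
Delay = 0.0500 ms
Rounded to 2 dp = 0.05 ms

0.05


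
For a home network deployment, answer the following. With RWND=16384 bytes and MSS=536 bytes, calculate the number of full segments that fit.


Given: RWND = 16384 bytes, MSS = 536 bytes
Full segments = floor(RWND / MSS)
Full segments = floor(16384 / 536)
Full segments = floor(30.5672) = 30

30


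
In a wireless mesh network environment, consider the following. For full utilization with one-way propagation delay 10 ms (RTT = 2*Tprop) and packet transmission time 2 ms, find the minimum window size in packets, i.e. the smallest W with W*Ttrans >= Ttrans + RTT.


Given: Ttrans = 2 ms, RTT = 20 ms (= 2 * Tprop, Tprop = 10 ms)
Time until first ACK returns = Ttrans + RTT = 2 + 20 = 22 ms
Need W * Ttrans >= Ttrans + RTT  ->  W >= (Ttrans + RTT) / Ttrans
(Ttrans + RTT) / Ttrans = 22 / 2 = 11
W_min = ceil(11) = 11

11


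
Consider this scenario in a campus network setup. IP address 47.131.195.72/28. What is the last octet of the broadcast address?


Given: IP = 47.131.195.72, prefix = /28
Host bits = 32 - 28 = 4
Network last octet = 72 AND mask = 64
Host part size = 2^4 - 1 = 15
Broadcast last octet = 64 OR 15 = 79

79


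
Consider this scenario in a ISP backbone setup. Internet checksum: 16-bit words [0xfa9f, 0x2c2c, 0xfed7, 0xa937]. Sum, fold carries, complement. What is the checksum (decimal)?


Given words: [0xfa9f, 0x2c2c, 0xfed7, 0xa937]
Step 1: Sum all words
Raw sum = 64159 + 11308 + 65239 + 43319 = 184025
Step 2: Fold carry: (52953 + 2) = 52955
One's complement = ~52955 & 0xFFFF = 12580

12580


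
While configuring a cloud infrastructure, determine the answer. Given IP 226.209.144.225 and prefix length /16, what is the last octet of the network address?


Given: IP = 226.209.144.225, prefix = /16
Subnet mask = 255.255.0.0
Last octet of IP: 225
Last octet of mask: 0
Network last octet = 225 AND 0 = 0

0


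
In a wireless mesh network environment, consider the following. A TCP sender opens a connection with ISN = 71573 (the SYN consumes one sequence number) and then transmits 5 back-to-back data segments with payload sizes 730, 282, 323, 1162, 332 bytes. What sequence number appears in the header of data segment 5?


The SYN occupies sequence number ISN = 71573, so the first data byte is ISN + 1 = 71574.
SEQ of data segment i = (ISN + 1) + sum of payload sizes of segments 1..i-1.
Segment 1: SEQ = 71574, payload = 730 bytes
Segment 2: SEQ = 72304, payload = 282 bytes
Segment 3: SEQ = 72586, payload = 323 bytes
Segment 4: SEQ = 72909, payload = 1162 bytes
Segment 5: SEQ = 74071, payload = 332 bytes
SEQ of segment 5 = 71574 + 730 + 282 + 323 + 1162 = 74071

74071


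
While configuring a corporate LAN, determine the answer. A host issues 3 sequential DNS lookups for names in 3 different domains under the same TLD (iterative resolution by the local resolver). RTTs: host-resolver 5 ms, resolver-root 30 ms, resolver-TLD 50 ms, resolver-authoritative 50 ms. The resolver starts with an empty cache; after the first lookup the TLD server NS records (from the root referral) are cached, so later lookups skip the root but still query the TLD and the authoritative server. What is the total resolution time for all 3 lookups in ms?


Lookup 1 (cold cache): local + root + TLD + auth = 5 + 30 + 50 + 50 = 135 ms
Lookups 2..3 (TLD NS cached -> skip root; new domain -> still ask TLD and auth): local + TLD + auth = 5 + 50 + 50 = 105 ms each
Remaining 2 lookups: 2 * 105 = 210 ms
Total = 135 + 210 = 345 ms

345


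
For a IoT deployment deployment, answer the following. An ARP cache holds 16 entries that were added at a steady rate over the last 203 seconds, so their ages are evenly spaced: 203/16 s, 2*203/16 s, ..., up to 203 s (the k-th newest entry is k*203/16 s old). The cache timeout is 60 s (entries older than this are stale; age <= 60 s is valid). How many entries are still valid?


Ages are k * 203/16 s for k = 1..16 (spacing = 12.6875 s).
Entry k is valid iff k * 203/16 <= 60 iff k <= 16 * 60 / 203 = 4.7291
n_valid = floor(4.7291) = 4
(n_stale = 16 - 4 = 12)

4


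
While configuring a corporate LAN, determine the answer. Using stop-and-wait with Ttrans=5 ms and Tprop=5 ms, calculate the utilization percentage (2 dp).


Given: Ttrans = 5 ms, Tprop = 5 ms
RTT = 2 * Tprop = 2 * 5 = 10 ms
U = Ttrans / (Ttrans + RTT)
U = 5 / (5 + 10)
U = 5 / 15 = 0.333333
U% = 33.33%

33.33


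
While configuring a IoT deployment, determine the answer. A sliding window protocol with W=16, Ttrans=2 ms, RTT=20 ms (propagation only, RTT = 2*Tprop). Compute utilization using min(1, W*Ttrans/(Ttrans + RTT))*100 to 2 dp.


Given: W = 16, Ttrans = 2 ms, RTT = 20 ms (= 2 * Tprop, Tprop = 10 ms)
Cycle time = Ttrans + RTT = 2 + 20 = 22 ms (first packet sent until its ACK returns)
W * Ttrans = 16 * 2 = 32 ms of sending per cycle
W * Ttrans / (Ttrans + RTT) = 32 / 22 = 1.454545
U = min(1, 1.454545) = 1.000000
U% = 100.00%

100.00


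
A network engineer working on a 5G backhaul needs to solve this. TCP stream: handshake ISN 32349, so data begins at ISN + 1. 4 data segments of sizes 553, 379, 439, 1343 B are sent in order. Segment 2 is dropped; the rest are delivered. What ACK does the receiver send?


SYN uses sequence number 32349; first data byte = ISN + 1 = 32350.
Segment 1: SEQ = 32350, len = 553 B, covers [32350, 32902]
Segment 2: SEQ = 32903, len = 379 B, covers [32903, 33281] [LOST]
Segment 3: SEQ = 33282, len = 439 B, covers [33282, 33720]
Segment 4: SEQ = 33721, len = 1343 B, covers [33721, 35063]
In-order data received: bytes [32350, 32902] (segments 1..1).
Segment 2 missing -> gap begins at byte 32903; later segments buffered out of order.
Cumulative ACK = next expected in-order byte = 32350 + 553 = 32903

32903


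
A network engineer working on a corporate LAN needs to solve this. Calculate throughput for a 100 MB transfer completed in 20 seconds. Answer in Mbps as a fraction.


Given: file = 100 MB, time = 20 s
File in Mb = 100 * 8 = 800 Mb
Throughput = 800 / 20 Mbps
Throughput = 40 Mbps

40


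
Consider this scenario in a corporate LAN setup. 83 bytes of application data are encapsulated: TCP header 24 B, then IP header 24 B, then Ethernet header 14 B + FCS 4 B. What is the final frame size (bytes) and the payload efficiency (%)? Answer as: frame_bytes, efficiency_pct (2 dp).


TCP segment = 83 + 24 = 107 B
IP packet = 107 + 24 = 131 B
Ethernet frame = 131 + 14 + 4 = 149 B
Efficiency = app / frame = 83 / 149 = 0.557047 = 55.7047% -> 55.70% (2 dp)

149, 55.70


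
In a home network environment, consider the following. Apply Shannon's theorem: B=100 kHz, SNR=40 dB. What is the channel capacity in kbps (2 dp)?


Given: B = 100 kHz, SNR = 40 dB
SNR linear = 10^(40/10) = 10000
1 + SNR = 10001
log2(10001) = 13.2878566418
C = 100 * 1000 * 13.2878566418 = 1328785.6642 bps
C = 1328.785664 kbps -> 1328.79 kbps (2 dp)

1328.79


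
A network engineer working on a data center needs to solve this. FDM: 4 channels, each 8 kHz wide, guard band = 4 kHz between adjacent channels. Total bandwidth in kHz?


Given: 4 channels, 8 kHz each, guard = 4 kHz
Channel bandwidth = 4 * 8 = 32 kHz
Guard bands = 3 gaps * 4 kHz = 12 kHz
Total = 32 + 12 = 44 kHz

44


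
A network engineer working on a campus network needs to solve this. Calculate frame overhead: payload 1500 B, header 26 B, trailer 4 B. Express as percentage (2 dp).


Given: payload = 1500 B, header = 26 B, trailer = 4 B
Overhead bytes = header + trailer = 26 + 4 = 30
Total frame = payload + overhead = 1500 + 30 = 1530
Overhead % = 30 / 1530 * 100 = 1.9608% -> 1.96% (2 dp)

1.96


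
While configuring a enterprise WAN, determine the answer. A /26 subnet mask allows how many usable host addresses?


Given: subnet mask /26
Host bits = 32 - 26 = 6
Total addresses = 2^6 = 64
Usable hosts = 64 - 2 (network + broadcast) = 62

62


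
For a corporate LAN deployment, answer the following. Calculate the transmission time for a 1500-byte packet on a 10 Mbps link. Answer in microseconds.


Given: packet = 1500 bytes, bandwidth = 10 Mbps
Packet in bits = 1500 * 8 = 12000 bits
Bandwidth = 10 * 10^6 = 10000000 bps
Time = 12000 / 10000000 seconds
Time in us = 12000 * 10^6 / 10000000 = 1200

1200


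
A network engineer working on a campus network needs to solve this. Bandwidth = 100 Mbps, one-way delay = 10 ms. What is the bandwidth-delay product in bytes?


Given: bandwidth = 100 Mbps, delay = 10 ms
BDP in bits = 100 * 10^6 * 10 / 1000
BDP in bits = 1000000
BDP in bytes = 1000000 / 8 = 125000

125000


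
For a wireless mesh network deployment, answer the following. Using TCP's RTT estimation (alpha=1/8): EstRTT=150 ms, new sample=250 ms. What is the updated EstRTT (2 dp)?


Given: EstRTT = 150 ms, SampleRTT = 250 ms, alpha = 1/8
New EstRTT = (1 - alpha) * EstRTT + alpha * SampleRTT
(7/8) * 150 = 131.25
(1/8) * 250 = 31.25
New EstRTT = 131.25 + 31.25 = 162.5 ms -> 162.50 ms (2 dp)

162.50


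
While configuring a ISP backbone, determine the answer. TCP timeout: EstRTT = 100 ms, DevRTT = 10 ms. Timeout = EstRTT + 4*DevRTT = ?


Given: EstRTT = 100 ms, DevRTT = 10 ms
Timeout = EstRTT + 4 * DevRTT
4 * DevRTT = 4 * 10 = 40
Timeout = 100 + 40 = 140 ms

140


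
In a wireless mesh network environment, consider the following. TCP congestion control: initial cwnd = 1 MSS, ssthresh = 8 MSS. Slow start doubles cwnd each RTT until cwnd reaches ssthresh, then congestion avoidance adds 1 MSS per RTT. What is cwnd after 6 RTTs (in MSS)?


RTT 0: cwnd = 1 MSS (initial)
RTT 1: cwnd = 2 MSS (slow start, doubled)
RTT 2: cwnd = 4 MSS (slow start, doubled)
RTT 3: cwnd = 8 MSS (slow start, doubled)
RTT 4: cwnd = 9 MSS (congestion avoidance, +1)
RTT 5: cwnd = 10 MSS (congestion avoidance, +1)
RTT 6: cwnd = 11 MSS (congestion avoidance, +1)

11


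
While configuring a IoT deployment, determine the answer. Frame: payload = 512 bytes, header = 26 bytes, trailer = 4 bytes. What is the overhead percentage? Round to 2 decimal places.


Given: payload = 512 B, header = 26 B, trailer = 4 B
Overhead bytes = header + trailer = 26 + 4 = 30
Total frame = payload + overhead = 512 + 30 = 542
Overhead % = 30 / 542 * 100 = 5.5351% -> 5.54% (2 dp)

5.54


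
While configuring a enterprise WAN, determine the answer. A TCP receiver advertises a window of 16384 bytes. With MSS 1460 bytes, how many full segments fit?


Given: RWND = 16384 bytes, MSS = 1460 bytes
Full segments = floor(RWND / MSS)
Full segments = floor(16384 / 1460)
Full segments = floor(11.2219) = 11

11


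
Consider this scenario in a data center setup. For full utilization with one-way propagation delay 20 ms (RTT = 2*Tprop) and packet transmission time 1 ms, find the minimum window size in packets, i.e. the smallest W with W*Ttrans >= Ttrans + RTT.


Given: Ttrans = 1 ms, RTT = 40 ms (= 2 * Tprop, Tprop = 20 ms)
Time until first ACK returns = Ttrans + RTT = 1 + 40 = 41 ms
Need W * Ttrans >= Ttrans + RTT  ->  W >= (Ttrans + RTT) / Ttrans
(Ttrans + RTT) / Ttrans = 41 / 1 = 41
W_min = ceil(41) = 41

41


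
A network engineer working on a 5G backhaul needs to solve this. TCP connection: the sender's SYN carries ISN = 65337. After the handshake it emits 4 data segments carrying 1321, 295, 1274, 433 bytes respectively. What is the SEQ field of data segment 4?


The SYN occupies sequence number ISN = 65337, so the first data byte is ISN + 1 = 65338.
SEQ of data segment i = (ISN + 1) + sum of payload sizes of segments 1..i-1.
Segment 1: SEQ = 65338, payload = 1321 bytes
Segment 2: SEQ = 66659, payload = 295 bytes
Segment 3: SEQ = 66954, payload = 1274 bytes
Segment 4: SEQ = 68228, payload = 433 bytes
SEQ of segment 4 = 65338 + 1321 + 295 + 1274 = 68228

68228
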